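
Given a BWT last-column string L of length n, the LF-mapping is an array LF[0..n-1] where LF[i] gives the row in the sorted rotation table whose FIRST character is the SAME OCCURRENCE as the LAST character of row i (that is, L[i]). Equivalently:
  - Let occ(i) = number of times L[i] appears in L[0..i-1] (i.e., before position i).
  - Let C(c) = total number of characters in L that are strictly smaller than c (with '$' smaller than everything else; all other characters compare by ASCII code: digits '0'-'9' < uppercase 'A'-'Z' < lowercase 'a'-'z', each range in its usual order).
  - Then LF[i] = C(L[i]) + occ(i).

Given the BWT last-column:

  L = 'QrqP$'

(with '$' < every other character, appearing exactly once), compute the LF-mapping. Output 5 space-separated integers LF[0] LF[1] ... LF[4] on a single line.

Answer: 2 4 3 1 0

Derivation:
Char counts: '$':1, 'P':1, 'Q':1, 'q':1, 'r':1
C (first-col start): C('$')=0, C('P')=1, C('Q')=2, C('q')=3, C('r')=4
L[0]='Q': occ=0, LF[0]=C('Q')+0=2+0=2
L[1]='r': occ=0, LF[1]=C('r')+0=4+0=4
L[2]='q': occ=0, LF[2]=C('q')+0=3+0=3
L[3]='P': occ=0, LF[3]=C('P')+0=1+0=1
L[4]='$': occ=0, LF[4]=C('$')+0=0+0=0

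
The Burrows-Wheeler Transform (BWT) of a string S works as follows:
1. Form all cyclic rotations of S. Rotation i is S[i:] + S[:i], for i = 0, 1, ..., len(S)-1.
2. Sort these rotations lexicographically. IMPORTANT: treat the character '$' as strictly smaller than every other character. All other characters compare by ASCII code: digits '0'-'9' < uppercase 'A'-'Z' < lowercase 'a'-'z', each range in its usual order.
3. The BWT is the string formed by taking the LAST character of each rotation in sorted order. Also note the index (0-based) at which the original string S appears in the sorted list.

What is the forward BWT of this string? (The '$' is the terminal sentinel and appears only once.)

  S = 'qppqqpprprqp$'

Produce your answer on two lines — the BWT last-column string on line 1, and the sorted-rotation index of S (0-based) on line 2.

All 13 rotations (rotation i = S[i:]+S[:i]):
  rot[0] = qppqqpprprqp$
  rot[1] = ppqqpprprqp$q
  rot[2] = pqqpprprqp$qp
  rot[3] = qqpprprqp$qpp
  rot[4] = qpprprqp$qppq
  rot[5] = pprprqp$qppqq
  rot[6] = prprqp$qppqqp
  rot[7] = rprqp$qppqqpp
  rot[8] = prqp$qppqqppr
  rot[9] = rqp$qppqqpprp
  rot[10] = qp$qppqqpprpr
  rot[11] = p$qppqqpprprq
  rot[12] = $qppqqpprprqp
Sorted (with $ < everything):
  sorted[0] = $qppqqpprprqp  (last char: 'p')
  sorted[1] = p$qppqqpprprq  (last char: 'q')
  sorted[2] = ppqqpprprqp$q  (last char: 'q')
  sorted[3] = pprprqp$qppqq  (last char: 'q')
  sorted[4] = pqqpprprqp$qp  (last char: 'p')
  sorted[5] = prprqp$qppqqp  (last char: 'p')
  sorted[6] = prqp$qppqqppr  (last char: 'r')
  sorted[7] = qp$qppqqpprpr  (last char: 'r')
  sorted[8] = qppqqpprprqp$  (last char: '$')
  sorted[9] = qpprprqp$qppq  (last char: 'q')
  sorted[10] = qqpprprqp$qpp  (last char: 'p')
  sorted[11] = rprqp$qppqqpp  (last char: 'p')
  sorted[12] = rqp$qppqqpprp  (last char: 'p')
Last column: pqqqpprr$qppp
Original string S is at sorted index 8

Answer: pqqqpprr$qppp
8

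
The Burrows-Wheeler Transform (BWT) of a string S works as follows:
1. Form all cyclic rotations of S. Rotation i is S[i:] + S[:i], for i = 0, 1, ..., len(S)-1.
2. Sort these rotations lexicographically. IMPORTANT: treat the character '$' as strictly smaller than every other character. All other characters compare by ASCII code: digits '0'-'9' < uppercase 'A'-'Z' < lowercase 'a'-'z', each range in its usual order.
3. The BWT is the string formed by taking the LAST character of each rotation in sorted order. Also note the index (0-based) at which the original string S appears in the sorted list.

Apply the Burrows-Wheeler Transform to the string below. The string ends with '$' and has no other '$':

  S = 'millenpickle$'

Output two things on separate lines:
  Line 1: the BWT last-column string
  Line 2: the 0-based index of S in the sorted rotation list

All 13 rotations (rotation i = S[i:]+S[:i]):
  rot[0] = millenpickle$
  rot[1] = illenpickle$m
  rot[2] = llenpickle$mi
  rot[3] = lenpickle$mil
  rot[4] = enpickle$mill
  rot[5] = npickle$mille
  rot[6] = pickle$millen
  rot[7] = ickle$millenp
  rot[8] = ckle$millenpi
  rot[9] = kle$millenpic
  rot[10] = le$millenpick
  rot[11] = e$millenpickl
  rot[12] = $millenpickle
Sorted (with $ < everything):
  sorted[0] = $millenpickle  (last char: 'e')
  sorted[1] = ckle$millenpi  (last char: 'i')
  sorted[2] = e$millenpickl  (last char: 'l')
  sorted[3] = enpickle$mill  (last char: 'l')
  sorted[4] = ickle$millenp  (last char: 'p')
  sorted[5] = illenpickle$m  (last char: 'm')
  sorted[6] = kle$millenpic  (last char: 'c')
  sorted[7] = le$millenpick  (last char: 'k')
  sorted[8] = lenpickle$mil  (last char: 'l')
  sorted[9] = llenpickle$mi  (last char: 'i')
  sorted[10] = millenpickle$  (last char: '$')
  sorted[11] = npickle$mille  (last char: 'e')
  sorted[12] = pickle$millen  (last char: 'n')
Last column: eillpmckli$en
Original string S is at sorted index 10

Answer: eillpmckli$en
10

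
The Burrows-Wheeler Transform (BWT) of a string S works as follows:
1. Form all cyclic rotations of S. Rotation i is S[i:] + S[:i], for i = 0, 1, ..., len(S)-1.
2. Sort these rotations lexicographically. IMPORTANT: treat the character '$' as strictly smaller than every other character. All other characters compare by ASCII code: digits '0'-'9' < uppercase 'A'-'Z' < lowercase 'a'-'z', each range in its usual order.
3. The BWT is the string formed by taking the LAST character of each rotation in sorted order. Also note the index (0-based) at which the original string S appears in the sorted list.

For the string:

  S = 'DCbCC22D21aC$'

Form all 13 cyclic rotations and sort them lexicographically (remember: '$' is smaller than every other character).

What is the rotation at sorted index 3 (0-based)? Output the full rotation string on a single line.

Answer: 22D21aC$DCbCC

Derivation:
All 13 rotations (rotation i = S[i:]+S[:i]):
  rot[0] = DCbCC22D21aC$
  rot[1] = CbCC22D21aC$D
  rot[2] = bCC22D21aC$DC
  rot[3] = CC22D21aC$DCb
  rot[4] = C22D21aC$DCbC
  rot[5] = 22D21aC$DCbCC
  rot[6] = 2D21aC$DCbCC2
  rot[7] = D21aC$DCbCC22
  rot[8] = 21aC$DCbCC22D
  rot[9] = 1aC$DCbCC22D2
  rot[10] = aC$DCbCC22D21
  rot[11] = C$DCbCC22D21a
  rot[12] = $DCbCC22D21aC
Sorted (with $ < everything):
  sorted[0] = $DCbCC22D21aC
  sorted[1] = 1aC$DCbCC22D2
  sorted[2] = 21aC$DCbCC22D
  sorted[3] = 22D21aC$DCbCC
  sorted[4] = 2D21aC$DCbCC2
  sorted[5] = C$DCbCC22D21a
  sorted[6] = C22D21aC$DCbC
  sorted[7] = CC22D21aC$DCb
  sorted[8] = CbCC22D21aC$D
  sorted[9] = D21aC$DCbCC22
  sorted[10] = DCbCC22D21aC$
  sorted[11] = aC$DCbCC22D21
  sorted[12] = bCC22D21aC$DC
sorted[3] = 22D21aC$DCbCC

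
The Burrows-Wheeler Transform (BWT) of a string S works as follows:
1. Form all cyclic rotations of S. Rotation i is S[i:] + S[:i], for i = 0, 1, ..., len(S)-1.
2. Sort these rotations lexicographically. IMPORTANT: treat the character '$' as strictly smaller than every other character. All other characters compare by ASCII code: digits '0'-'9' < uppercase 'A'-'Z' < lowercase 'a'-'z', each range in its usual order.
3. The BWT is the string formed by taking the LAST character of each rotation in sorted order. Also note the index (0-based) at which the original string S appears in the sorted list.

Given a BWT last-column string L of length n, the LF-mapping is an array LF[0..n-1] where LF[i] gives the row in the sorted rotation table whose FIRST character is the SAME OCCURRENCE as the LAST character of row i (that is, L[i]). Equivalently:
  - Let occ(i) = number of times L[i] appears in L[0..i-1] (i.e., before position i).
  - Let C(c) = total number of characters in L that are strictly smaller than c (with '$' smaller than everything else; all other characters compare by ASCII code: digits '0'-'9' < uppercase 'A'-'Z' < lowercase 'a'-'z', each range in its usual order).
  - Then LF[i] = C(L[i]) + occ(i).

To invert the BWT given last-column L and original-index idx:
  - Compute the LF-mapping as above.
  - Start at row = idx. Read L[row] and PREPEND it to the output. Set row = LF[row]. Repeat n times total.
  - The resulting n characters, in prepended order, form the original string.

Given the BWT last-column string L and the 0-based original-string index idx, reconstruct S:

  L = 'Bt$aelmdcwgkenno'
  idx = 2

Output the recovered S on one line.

LF mapping: 1 14 0 2 5 9 10 4 3 15 7 8 6 11 12 13
Walk LF starting at row 2, prepending L[row]:
  step 1: row=2, L[2]='$', prepend. Next row=LF[2]=0
  step 2: row=0, L[0]='B', prepend. Next row=LF[0]=1
  step 3: row=1, L[1]='t', prepend. Next row=LF[1]=14
  step 4: row=14, L[14]='n', prepend. Next row=LF[14]=12
  step 5: row=12, L[12]='e', prepend. Next row=LF[12]=6
  step 6: row=6, L[6]='m', prepend. Next row=LF[6]=10
  step 7: row=10, L[10]='g', prepend. Next row=LF[10]=7
  step 8: row=7, L[7]='d', prepend. Next row=LF[7]=4
  step 9: row=4, L[4]='e', prepend. Next row=LF[4]=5
  step 10: row=5, L[5]='l', prepend. Next row=LF[5]=9
  step 11: row=9, L[9]='w', prepend. Next row=LF[9]=15
  step 12: row=15, L[15]='o', prepend. Next row=LF[15]=13
  step 13: row=13, L[13]='n', prepend. Next row=LF[13]=11
  step 14: row=11, L[11]='k', prepend. Next row=LF[11]=8
  step 15: row=8, L[8]='c', prepend. Next row=LF[8]=3
  step 16: row=3, L[3]='a', prepend. Next row=LF[3]=2
Reversed output: acknowledgmentB$

Answer: acknowledgmentB$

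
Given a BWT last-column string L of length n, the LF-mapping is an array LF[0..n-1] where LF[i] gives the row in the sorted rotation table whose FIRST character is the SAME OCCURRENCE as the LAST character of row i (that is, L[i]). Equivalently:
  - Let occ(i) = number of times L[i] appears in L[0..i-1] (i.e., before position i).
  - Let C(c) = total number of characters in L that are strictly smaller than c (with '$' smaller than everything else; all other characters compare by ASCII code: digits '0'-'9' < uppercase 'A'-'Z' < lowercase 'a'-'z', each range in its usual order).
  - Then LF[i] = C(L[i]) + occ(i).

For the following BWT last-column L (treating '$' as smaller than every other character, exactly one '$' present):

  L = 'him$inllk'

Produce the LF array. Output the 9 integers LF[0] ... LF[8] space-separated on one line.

Answer: 1 2 7 0 3 8 5 6 4

Derivation:
Char counts: '$':1, 'h':1, 'i':2, 'k':1, 'l':2, 'm':1, 'n':1
C (first-col start): C('$')=0, C('h')=1, C('i')=2, C('k')=4, C('l')=5, C('m')=7, C('n')=8
L[0]='h': occ=0, LF[0]=C('h')+0=1+0=1
L[1]='i': occ=0, LF[1]=C('i')+0=2+0=2
L[2]='m': occ=0, LF[2]=C('m')+0=7+0=7
L[3]='$': occ=0, LF[3]=C('$')+0=0+0=0
L[4]='i': occ=1, LF[4]=C('i')+1=2+1=3
L[5]='n': occ=0, LF[5]=C('n')+0=8+0=8
L[6]='l': occ=0, LF[6]=C('l')+0=5+0=5
L[7]='l': occ=1, LF[7]=C('l')+1=5+1=6
L[8]='k': occ=0, LF[8]=C('k')+0=4+0=4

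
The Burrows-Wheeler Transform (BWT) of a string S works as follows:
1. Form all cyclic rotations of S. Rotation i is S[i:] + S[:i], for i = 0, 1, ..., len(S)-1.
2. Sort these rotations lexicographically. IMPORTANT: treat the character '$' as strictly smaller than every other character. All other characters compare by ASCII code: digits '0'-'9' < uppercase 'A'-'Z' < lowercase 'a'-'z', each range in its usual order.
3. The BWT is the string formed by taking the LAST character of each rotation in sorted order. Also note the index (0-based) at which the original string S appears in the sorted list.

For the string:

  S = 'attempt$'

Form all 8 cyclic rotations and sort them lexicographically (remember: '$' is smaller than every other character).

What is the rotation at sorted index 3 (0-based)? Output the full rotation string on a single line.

All 8 rotations (rotation i = S[i:]+S[:i]):
  rot[0] = attempt$
  rot[1] = ttempt$a
  rot[2] = tempt$at
  rot[3] = empt$att
  rot[4] = mpt$atte
  rot[5] = pt$attem
  rot[6] = t$attemp
  rot[7] = $attempt
Sorted (with $ < everything):
  sorted[0] = $attempt
  sorted[1] = attempt$
  sorted[2] = empt$att
  sorted[3] = mpt$atte
  sorted[4] = pt$attem
  sorted[5] = t$attemp
  sorted[6] = tempt$at
  sorted[7] = ttempt$a
sorted[3] = mpt$atte

Answer: mpt$atte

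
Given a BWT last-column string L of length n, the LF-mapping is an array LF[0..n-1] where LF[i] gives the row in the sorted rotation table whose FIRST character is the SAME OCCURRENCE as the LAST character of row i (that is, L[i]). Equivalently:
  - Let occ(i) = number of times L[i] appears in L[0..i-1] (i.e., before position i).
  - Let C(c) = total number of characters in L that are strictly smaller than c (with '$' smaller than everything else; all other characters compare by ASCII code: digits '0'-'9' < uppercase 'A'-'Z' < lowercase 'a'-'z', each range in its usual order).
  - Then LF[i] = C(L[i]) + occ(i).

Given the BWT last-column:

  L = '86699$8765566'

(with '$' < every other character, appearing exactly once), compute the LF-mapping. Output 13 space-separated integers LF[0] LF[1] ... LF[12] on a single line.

Answer: 9 3 4 11 12 0 10 8 5 1 2 6 7

Derivation:
Char counts: '$':1, '5':2, '6':5, '7':1, '8':2, '9':2
C (first-col start): C('$')=0, C('5')=1, C('6')=3, C('7')=8, C('8')=9, C('9')=11
L[0]='8': occ=0, LF[0]=C('8')+0=9+0=9
L[1]='6': occ=0, LF[1]=C('6')+0=3+0=3
L[2]='6': occ=1, LF[2]=C('6')+1=3+1=4
L[3]='9': occ=0, LF[3]=C('9')+0=11+0=11
L[4]='9': occ=1, LF[4]=C('9')+1=11+1=12
L[5]='$': occ=0, LF[5]=C('$')+0=0+0=0
L[6]='8': occ=1, LF[6]=C('8')+1=9+1=10
L[7]='7': occ=0, LF[7]=C('7')+0=8+0=8
L[8]='6': occ=2, LF[8]=C('6')+2=3+2=5
L[9]='5': occ=0, LF[9]=C('5')+0=1+0=1
L[10]='5': occ=1, LF[10]=C('5')+1=1+1=2
L[11]='6': occ=3, LF[11]=C('6')+3=3+3=6
L[12]='6': occ=4, LF[12]=C('6')+4=3+4=7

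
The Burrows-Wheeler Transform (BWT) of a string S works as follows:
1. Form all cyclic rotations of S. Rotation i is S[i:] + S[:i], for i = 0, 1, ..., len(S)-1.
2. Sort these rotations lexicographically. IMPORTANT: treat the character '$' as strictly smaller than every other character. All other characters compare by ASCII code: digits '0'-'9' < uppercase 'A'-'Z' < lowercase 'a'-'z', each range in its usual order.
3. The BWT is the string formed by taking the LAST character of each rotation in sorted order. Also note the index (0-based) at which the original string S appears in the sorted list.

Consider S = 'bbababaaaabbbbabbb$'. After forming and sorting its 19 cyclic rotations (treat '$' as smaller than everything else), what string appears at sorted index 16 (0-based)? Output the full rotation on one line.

All 19 rotations (rotation i = S[i:]+S[:i]):
  rot[0] = bbababaaaabbbbabbb$
  rot[1] = bababaaaabbbbabbb$b
  rot[2] = ababaaaabbbbabbb$bb
  rot[3] = babaaaabbbbabbb$bba
  rot[4] = abaaaabbbbabbb$bbab
  rot[5] = baaaabbbbabbb$bbaba
  rot[6] = aaaabbbbabbb$bbabab
  rot[7] = aaabbbbabbb$bbababa
  rot[8] = aabbbbabbb$bbababaa
  rot[9] = abbbbabbb$bbababaaa
  rot[10] = bbbbabbb$bbababaaaa
  rot[11] = bbbabbb$bbababaaaab
  rot[12] = bbabbb$bbababaaaabb
  rot[13] = babbb$bbababaaaabbb
  rot[14] = abbb$bbababaaaabbbb
  rot[15] = bbb$bbababaaaabbbba
  rot[16] = bb$bbababaaaabbbbab
  rot[17] = b$bbababaaaabbbbabb
  rot[18] = $bbababaaaabbbbabbb
Sorted (with $ < everything):
  sorted[0] = $bbababaaaabbbbabbb
  sorted[1] = aaaabbbbabbb$bbabab
  sorted[2] = aaabbbbabbb$bbababa
  sorted[3] = aabbbbabbb$bbababaa
  sorted[4] = abaaaabbbbabbb$bbab
  sorted[5] = ababaaaabbbbabbb$bb
  sorted[6] = abbb$bbababaaaabbbb
  sorted[7] = abbbbabbb$bbababaaa
  sorted[8] = b$bbababaaaabbbbabb
  sorted[9] = baaaabbbbabbb$bbaba
  sorted[10] = babaaaabbbbabbb$bba
  sorted[11] = bababaaaabbbbabbb$b
  sorted[12] = babbb$bbababaaaabbb
  sorted[13] = bb$bbababaaaabbbbab
  sorted[14] = bbababaaaabbbbabbb$
  sorted[15] = bbabbb$bbababaaaabb
  sorted[16] = bbb$bbababaaaabbbba
  sorted[17] = bbbabbb$bbababaaaab
  sorted[18] = bbbbabbb$bbababaaaa
sorted[16] = bbb$bbababaaaabbbba

Answer: bbb$bbababaaaabbbba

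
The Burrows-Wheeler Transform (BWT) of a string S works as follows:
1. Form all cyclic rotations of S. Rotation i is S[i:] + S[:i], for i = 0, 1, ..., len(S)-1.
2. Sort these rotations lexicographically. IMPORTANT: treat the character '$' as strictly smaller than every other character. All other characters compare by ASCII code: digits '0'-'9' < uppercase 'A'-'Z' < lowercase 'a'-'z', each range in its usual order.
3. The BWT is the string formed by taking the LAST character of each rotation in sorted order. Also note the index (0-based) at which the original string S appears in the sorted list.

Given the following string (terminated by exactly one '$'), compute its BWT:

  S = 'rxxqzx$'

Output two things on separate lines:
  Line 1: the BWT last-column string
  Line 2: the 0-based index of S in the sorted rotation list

Answer: xx$zxrq
2

Derivation:
All 7 rotations (rotation i = S[i:]+S[:i]):
  rot[0] = rxxqzx$
  rot[1] = xxqzx$r
  rot[2] = xqzx$rx
  rot[3] = qzx$rxx
  rot[4] = zx$rxxq
  rot[5] = x$rxxqz
  rot[6] = $rxxqzx
Sorted (with $ < everything):
  sorted[0] = $rxxqzx  (last char: 'x')
  sorted[1] = qzx$rxx  (last char: 'x')
  sorted[2] = rxxqzx$  (last char: '$')
  sorted[3] = x$rxxqz  (last char: 'z')
  sorted[4] = xqzx$rx  (last char: 'x')
  sorted[5] = xxqzx$r  (last char: 'r')
  sorted[6] = zx$rxxq  (last char: 'q')
Last column: xx$zxrq
Original string S is at sorted index 2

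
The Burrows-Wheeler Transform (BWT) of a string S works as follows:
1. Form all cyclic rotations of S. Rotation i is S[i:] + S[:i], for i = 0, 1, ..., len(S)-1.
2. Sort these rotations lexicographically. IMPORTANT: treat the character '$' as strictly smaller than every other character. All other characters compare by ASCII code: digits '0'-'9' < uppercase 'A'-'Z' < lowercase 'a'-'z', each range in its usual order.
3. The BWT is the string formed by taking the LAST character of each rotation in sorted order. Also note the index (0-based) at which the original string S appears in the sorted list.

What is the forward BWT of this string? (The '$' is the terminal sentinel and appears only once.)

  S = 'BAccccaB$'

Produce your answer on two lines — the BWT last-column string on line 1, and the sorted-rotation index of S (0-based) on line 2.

All 9 rotations (rotation i = S[i:]+S[:i]):
  rot[0] = BAccccaB$
  rot[1] = AccccaB$B
  rot[2] = ccccaB$BA
  rot[3] = cccaB$BAc
  rot[4] = ccaB$BAcc
  rot[5] = caB$BAccc
  rot[6] = aB$BAcccc
  rot[7] = B$BAcccca
  rot[8] = $BAccccaB
Sorted (with $ < everything):
  sorted[0] = $BAccccaB  (last char: 'B')
  sorted[1] = AccccaB$B  (last char: 'B')
  sorted[2] = B$BAcccca  (last char: 'a')
  sorted[3] = BAccccaB$  (last char: '$')
  sorted[4] = aB$BAcccc  (last char: 'c')
  sorted[5] = caB$BAccc  (last char: 'c')
  sorted[6] = ccaB$BAcc  (last char: 'c')
  sorted[7] = cccaB$BAc  (last char: 'c')
  sorted[8] = ccccaB$BA  (last char: 'A')
Last column: BBa$ccccA
Original string S is at sorted index 3

Answer: BBa$ccccA
3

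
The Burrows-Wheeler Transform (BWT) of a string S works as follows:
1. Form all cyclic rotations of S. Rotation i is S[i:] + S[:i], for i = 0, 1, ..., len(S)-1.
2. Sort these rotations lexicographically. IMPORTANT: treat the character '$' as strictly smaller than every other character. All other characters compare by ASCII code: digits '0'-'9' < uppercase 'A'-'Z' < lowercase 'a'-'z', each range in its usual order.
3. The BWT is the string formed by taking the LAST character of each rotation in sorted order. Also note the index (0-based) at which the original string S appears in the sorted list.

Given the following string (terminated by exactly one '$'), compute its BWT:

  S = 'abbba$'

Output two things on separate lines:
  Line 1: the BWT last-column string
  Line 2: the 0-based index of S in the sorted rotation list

Answer: ab$bba
2

Derivation:
All 6 rotations (rotation i = S[i:]+S[:i]):
  rot[0] = abbba$
  rot[1] = bbba$a
  rot[2] = bba$ab
  rot[3] = ba$abb
  rot[4] = a$abbb
  rot[5] = $abbba
Sorted (with $ < everything):
  sorted[0] = $abbba  (last char: 'a')
  sorted[1] = a$abbb  (last char: 'b')
  sorted[2] = abbba$  (last char: '$')
  sorted[3] = ba$abb  (last char: 'b')
  sorted[4] = bba$ab  (last char: 'b')
  sorted[5] = bbba$a  (last char: 'a')
Last column: ab$bba
Original string S is at sorted index 2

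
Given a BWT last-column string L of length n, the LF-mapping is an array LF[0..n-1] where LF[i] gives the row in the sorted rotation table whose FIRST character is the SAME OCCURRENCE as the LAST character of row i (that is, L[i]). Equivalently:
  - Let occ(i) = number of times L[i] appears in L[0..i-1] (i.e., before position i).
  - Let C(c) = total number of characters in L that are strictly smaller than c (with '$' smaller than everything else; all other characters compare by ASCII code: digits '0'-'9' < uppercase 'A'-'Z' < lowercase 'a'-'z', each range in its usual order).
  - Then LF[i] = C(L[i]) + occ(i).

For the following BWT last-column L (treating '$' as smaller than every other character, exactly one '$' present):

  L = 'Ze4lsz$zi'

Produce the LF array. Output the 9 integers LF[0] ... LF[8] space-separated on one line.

Answer: 2 3 1 5 6 7 0 8 4

Derivation:
Char counts: '$':1, '4':1, 'Z':1, 'e':1, 'i':1, 'l':1, 's':1, 'z':2
C (first-col start): C('$')=0, C('4')=1, C('Z')=2, C('e')=3, C('i')=4, C('l')=5, C('s')=6, C('z')=7
L[0]='Z': occ=0, LF[0]=C('Z')+0=2+0=2
L[1]='e': occ=0, LF[1]=C('e')+0=3+0=3
L[2]='4': occ=0, LF[2]=C('4')+0=1+0=1
L[3]='l': occ=0, LF[3]=C('l')+0=5+0=5
L[4]='s': occ=0, LF[4]=C('s')+0=6+0=6
L[5]='z': occ=0, LF[5]=C('z')+0=7+0=7
L[6]='$': occ=0, LF[6]=C('$')+0=0+0=0
L[7]='z': occ=1, LF[7]=C('z')+1=7+1=8
L[8]='i': occ=0, LF[8]=C('i')+0=4+0=4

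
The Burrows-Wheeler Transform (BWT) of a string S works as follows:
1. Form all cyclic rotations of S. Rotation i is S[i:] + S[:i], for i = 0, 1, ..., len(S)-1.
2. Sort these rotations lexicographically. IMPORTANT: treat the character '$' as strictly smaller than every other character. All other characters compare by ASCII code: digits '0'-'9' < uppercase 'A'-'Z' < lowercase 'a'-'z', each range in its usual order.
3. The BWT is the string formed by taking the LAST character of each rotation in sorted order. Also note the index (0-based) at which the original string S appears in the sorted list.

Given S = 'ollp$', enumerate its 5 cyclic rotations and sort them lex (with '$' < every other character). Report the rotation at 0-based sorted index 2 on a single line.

All 5 rotations (rotation i = S[i:]+S[:i]):
  rot[0] = ollp$
  rot[1] = llp$o
  rot[2] = lp$ol
  rot[3] = p$oll
  rot[4] = $ollp
Sorted (with $ < everything):
  sorted[0] = $ollp
  sorted[1] = llp$o
  sorted[2] = lp$ol
  sorted[3] = ollp$
  sorted[4] = p$oll
sorted[2] = lp$ol

Answer: lp$ol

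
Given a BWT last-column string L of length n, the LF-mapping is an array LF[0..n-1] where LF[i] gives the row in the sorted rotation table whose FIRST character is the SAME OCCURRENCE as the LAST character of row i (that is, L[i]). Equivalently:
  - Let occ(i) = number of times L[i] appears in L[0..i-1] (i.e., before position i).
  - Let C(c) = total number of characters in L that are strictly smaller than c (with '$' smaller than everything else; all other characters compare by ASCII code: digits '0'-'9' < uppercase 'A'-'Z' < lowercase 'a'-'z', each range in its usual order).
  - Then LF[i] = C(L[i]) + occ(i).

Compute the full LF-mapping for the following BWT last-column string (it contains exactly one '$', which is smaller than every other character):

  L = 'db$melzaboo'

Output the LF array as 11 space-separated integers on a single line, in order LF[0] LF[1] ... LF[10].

Char counts: '$':1, 'a':1, 'b':2, 'd':1, 'e':1, 'l':1, 'm':1, 'o':2, 'z':1
C (first-col start): C('$')=0, C('a')=1, C('b')=2, C('d')=4, C('e')=5, C('l')=6, C('m')=7, C('o')=8, C('z')=10
L[0]='d': occ=0, LF[0]=C('d')+0=4+0=4
L[1]='b': occ=0, LF[1]=C('b')+0=2+0=2
L[2]='$': occ=0, LF[2]=C('$')+0=0+0=0
L[3]='m': occ=0, LF[3]=C('m')+0=7+0=7
L[4]='e': occ=0, LF[4]=C('e')+0=5+0=5
L[5]='l': occ=0, LF[5]=C('l')+0=6+0=6
L[6]='z': occ=0, LF[6]=C('z')+0=10+0=10
L[7]='a': occ=0, LF[7]=C('a')+0=1+0=1
L[8]='b': occ=1, LF[8]=C('b')+1=2+1=3
L[9]='o': occ=0, LF[9]=C('o')+0=8+0=8
L[10]='o': occ=1, LF[10]=C('o')+1=8+1=9

Answer: 4 2 0 7 5 6 10 1 3 8 9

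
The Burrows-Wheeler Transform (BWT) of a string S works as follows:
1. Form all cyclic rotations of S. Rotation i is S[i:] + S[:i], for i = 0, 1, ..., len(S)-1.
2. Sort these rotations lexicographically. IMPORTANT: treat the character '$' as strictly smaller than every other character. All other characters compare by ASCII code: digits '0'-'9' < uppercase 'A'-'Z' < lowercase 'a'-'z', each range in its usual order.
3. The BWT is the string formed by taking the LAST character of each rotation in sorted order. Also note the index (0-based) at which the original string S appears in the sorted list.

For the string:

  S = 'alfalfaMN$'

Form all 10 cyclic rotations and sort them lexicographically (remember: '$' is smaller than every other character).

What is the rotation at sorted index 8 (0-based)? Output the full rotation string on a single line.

All 10 rotations (rotation i = S[i:]+S[:i]):
  rot[0] = alfalfaMN$
  rot[1] = lfalfaMN$a
  rot[2] = falfaMN$al
  rot[3] = alfaMN$alf
  rot[4] = lfaMN$alfa
  rot[5] = faMN$alfal
  rot[6] = aMN$alfalf
  rot[7] = MN$alfalfa
  rot[8] = N$alfalfaM
  rot[9] = $alfalfaMN
Sorted (with $ < everything):
  sorted[0] = $alfalfaMN
  sorted[1] = MN$alfalfa
  sorted[2] = N$alfalfaM
  sorted[3] = aMN$alfalf
  sorted[4] = alfaMN$alf
  sorted[5] = alfalfaMN$
  sorted[6] = faMN$alfal
  sorted[7] = falfaMN$al
  sorted[8] = lfaMN$alfa
  sorted[9] = lfalfaMN$a
sorted[8] = lfaMN$alfa

Answer: lfaMN$alfa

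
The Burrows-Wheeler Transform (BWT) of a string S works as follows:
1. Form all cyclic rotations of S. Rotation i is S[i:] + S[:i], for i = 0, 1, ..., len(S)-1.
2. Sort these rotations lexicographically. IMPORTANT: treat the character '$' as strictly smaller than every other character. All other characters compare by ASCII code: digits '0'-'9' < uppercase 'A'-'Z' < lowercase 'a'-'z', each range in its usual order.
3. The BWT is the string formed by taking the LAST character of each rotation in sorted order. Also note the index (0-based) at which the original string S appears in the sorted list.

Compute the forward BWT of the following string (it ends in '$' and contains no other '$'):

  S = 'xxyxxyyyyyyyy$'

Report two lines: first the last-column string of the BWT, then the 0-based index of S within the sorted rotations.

All 14 rotations (rotation i = S[i:]+S[:i]):
  rot[0] = xxyxxyyyyyyyy$
  rot[1] = xyxxyyyyyyyy$x
  rot[2] = yxxyyyyyyyy$xx
  rot[3] = xxyyyyyyyy$xxy
  rot[4] = xyyyyyyyy$xxyx
  rot[5] = yyyyyyyy$xxyxx
  rot[6] = yyyyyyy$xxyxxy
  rot[7] = yyyyyy$xxyxxyy
  rot[8] = yyyyy$xxyxxyyy
  rot[9] = yyyy$xxyxxyyyy
  rot[10] = yyy$xxyxxyyyyy
  rot[11] = yy$xxyxxyyyyyy
  rot[12] = y$xxyxxyyyyyyy
  rot[13] = $xxyxxyyyyyyyy
Sorted (with $ < everything):
  sorted[0] = $xxyxxyyyyyyyy  (last char: 'y')
  sorted[1] = xxyxxyyyyyyyy$  (last char: '$')
  sorted[2] = xxyyyyyyyy$xxy  (last char: 'y')
  sorted[3] = xyxxyyyyyyyy$x  (last char: 'x')
  sorted[4] = xyyyyyyyy$xxyx  (last char: 'x')
  sorted[5] = y$xxyxxyyyyyyy  (last char: 'y')
  sorted[6] = yxxyyyyyyyy$xx  (last char: 'x')
  sorted[7] = yy$xxyxxyyyyyy  (last char: 'y')
  sorted[8] = yyy$xxyxxyyyyy  (last char: 'y')
  sorted[9] = yyyy$xxyxxyyyy  (last char: 'y')
  sorted[10] = yyyyy$xxyxxyyy  (last char: 'y')
  sorted[11] = yyyyyy$xxyxxyy  (last char: 'y')
  sorted[12] = yyyyyyy$xxyxxy  (last char: 'y')
  sorted[13] = yyyyyyyy$xxyxx  (last char: 'x')
Last column: y$yxxyxyyyyyyx
Original string S is at sorted index 1

Answer: y$yxxyxyyyyyyx
1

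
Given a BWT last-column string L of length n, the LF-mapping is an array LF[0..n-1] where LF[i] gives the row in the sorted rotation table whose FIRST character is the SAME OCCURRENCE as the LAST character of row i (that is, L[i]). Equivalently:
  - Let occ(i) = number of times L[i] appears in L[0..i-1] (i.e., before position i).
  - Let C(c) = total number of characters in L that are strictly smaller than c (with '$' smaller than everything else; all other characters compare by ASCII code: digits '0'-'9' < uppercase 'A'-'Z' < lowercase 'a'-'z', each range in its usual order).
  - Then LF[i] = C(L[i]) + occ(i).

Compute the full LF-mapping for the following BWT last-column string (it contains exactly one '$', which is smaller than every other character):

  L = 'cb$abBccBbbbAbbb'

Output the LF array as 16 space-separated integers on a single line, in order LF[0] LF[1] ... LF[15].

Char counts: '$':1, 'A':1, 'B':2, 'a':1, 'b':8, 'c':3
C (first-col start): C('$')=0, C('A')=1, C('B')=2, C('a')=4, C('b')=5, C('c')=13
L[0]='c': occ=0, LF[0]=C('c')+0=13+0=13
L[1]='b': occ=0, LF[1]=C('b')+0=5+0=5
L[2]='$': occ=0, LF[2]=C('$')+0=0+0=0
L[3]='a': occ=0, LF[3]=C('a')+0=4+0=4
L[4]='b': occ=1, LF[4]=C('b')+1=5+1=6
L[5]='B': occ=0, LF[5]=C('B')+0=2+0=2
L[6]='c': occ=1, LF[6]=C('c')+1=13+1=14
L[7]='c': occ=2, LF[7]=C('c')+2=13+2=15
L[8]='B': occ=1, LF[8]=C('B')+1=2+1=3
L[9]='b': occ=2, LF[9]=C('b')+2=5+2=7
L[10]='b': occ=3, LF[10]=C('b')+3=5+3=8
L[11]='b': occ=4, LF[11]=C('b')+4=5+4=9
L[12]='A': occ=0, LF[12]=C('A')+0=1+0=1
L[13]='b': occ=5, LF[13]=C('b')+5=5+5=10
L[14]='b': occ=6, LF[14]=C('b')+6=5+6=11
L[15]='b': occ=7, LF[15]=C('b')+7=5+7=12

Answer: 13 5 0 4 6 2 14 15 3 7 8 9 1 10 11 12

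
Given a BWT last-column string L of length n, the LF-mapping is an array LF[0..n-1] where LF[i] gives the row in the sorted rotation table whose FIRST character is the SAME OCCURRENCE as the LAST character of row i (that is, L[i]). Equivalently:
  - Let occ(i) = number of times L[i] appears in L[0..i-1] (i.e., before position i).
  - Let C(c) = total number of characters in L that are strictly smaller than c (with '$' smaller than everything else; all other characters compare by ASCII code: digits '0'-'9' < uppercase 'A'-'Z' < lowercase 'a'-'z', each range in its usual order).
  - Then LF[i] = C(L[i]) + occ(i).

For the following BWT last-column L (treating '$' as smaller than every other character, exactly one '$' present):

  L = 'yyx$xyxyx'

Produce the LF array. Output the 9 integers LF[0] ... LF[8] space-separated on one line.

Char counts: '$':1, 'x':4, 'y':4
C (first-col start): C('$')=0, C('x')=1, C('y')=5
L[0]='y': occ=0, LF[0]=C('y')+0=5+0=5
L[1]='y': occ=1, LF[1]=C('y')+1=5+1=6
L[2]='x': occ=0, LF[2]=C('x')+0=1+0=1
L[3]='$': occ=0, LF[3]=C('$')+0=0+0=0
L[4]='x': occ=1, LF[4]=C('x')+1=1+1=2
L[5]='y': occ=2, LF[5]=C('y')+2=5+2=7
L[6]='x': occ=2, LF[6]=C('x')+2=1+2=3
L[7]='y': occ=3, LF[7]=C('y')+3=5+3=8
L[8]='x': occ=3, LF[8]=C('x')+3=1+3=4

Answer: 5 6 1 0 2 7 3 8 4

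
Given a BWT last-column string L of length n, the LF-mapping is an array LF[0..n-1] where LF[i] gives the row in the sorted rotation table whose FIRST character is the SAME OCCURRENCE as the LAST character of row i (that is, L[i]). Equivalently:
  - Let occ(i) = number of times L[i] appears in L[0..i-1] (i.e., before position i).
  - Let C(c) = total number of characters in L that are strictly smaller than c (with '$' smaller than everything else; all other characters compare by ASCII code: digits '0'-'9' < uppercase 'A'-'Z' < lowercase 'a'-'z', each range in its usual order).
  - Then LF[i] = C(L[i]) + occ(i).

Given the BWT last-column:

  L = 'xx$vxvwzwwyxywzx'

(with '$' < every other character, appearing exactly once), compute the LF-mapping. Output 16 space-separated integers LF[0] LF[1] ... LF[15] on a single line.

Answer: 7 8 0 1 9 2 3 14 4 5 12 10 13 6 15 11

Derivation:
Char counts: '$':1, 'v':2, 'w':4, 'x':5, 'y':2, 'z':2
C (first-col start): C('$')=0, C('v')=1, C('w')=3, C('x')=7, C('y')=12, C('z')=14
L[0]='x': occ=0, LF[0]=C('x')+0=7+0=7
L[1]='x': occ=1, LF[1]=C('x')+1=7+1=8
L[2]='$': occ=0, LF[2]=C('$')+0=0+0=0
L[3]='v': occ=0, LF[3]=C('v')+0=1+0=1
L[4]='x': occ=2, LF[4]=C('x')+2=7+2=9
L[5]='v': occ=1, LF[5]=C('v')+1=1+1=2
L[6]='w': occ=0, LF[6]=C('w')+0=3+0=3
L[7]='z': occ=0, LF[7]=C('z')+0=14+0=14
L[8]='w': occ=1, LF[8]=C('w')+1=3+1=4
L[9]='w': occ=2, LF[9]=C('w')+2=3+2=5
L[10]='y': occ=0, LF[10]=C('y')+0=12+0=12
L[11]='x': occ=3, LF[11]=C('x')+3=7+3=10
L[12]='y': occ=1, LF[12]=C('y')+1=12+1=13
L[13]='w': occ=3, LF[13]=C('w')+3=3+3=6
L[14]='z': occ=1, LF[14]=C('z')+1=14+1=15
L[15]='x': occ=4, LF[15]=C('x')+4=7+4=11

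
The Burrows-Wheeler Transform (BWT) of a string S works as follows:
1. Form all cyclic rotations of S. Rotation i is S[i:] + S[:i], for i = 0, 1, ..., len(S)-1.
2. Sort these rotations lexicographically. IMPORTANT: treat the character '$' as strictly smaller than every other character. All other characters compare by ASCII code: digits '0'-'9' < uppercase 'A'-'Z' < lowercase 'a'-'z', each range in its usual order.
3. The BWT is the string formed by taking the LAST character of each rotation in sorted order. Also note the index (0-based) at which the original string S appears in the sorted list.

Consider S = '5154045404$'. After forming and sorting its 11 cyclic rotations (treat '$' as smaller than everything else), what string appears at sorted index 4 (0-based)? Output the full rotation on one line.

Answer: 4$515404540

Derivation:
All 11 rotations (rotation i = S[i:]+S[:i]):
  rot[0] = 5154045404$
  rot[1] = 154045404$5
  rot[2] = 54045404$51
  rot[3] = 4045404$515
  rot[4] = 045404$5154
  rot[5] = 45404$51540
  rot[6] = 5404$515404
  rot[7] = 404$5154045
  rot[8] = 04$51540454
  rot[9] = 4$515404540
  rot[10] = $5154045404
Sorted (with $ < everything):
  sorted[0] = $5154045404
  sorted[1] = 04$51540454
  sorted[2] = 045404$5154
  sorted[3] = 154045404$5
  sorted[4] = 4$515404540
  sorted[5] = 404$5154045
  sorted[6] = 4045404$515
  sorted[7] = 45404$51540
  sorted[8] = 5154045404$
  sorted[9] = 5404$515404
  sorted[10] = 54045404$51
sorted[4] = 4$515404540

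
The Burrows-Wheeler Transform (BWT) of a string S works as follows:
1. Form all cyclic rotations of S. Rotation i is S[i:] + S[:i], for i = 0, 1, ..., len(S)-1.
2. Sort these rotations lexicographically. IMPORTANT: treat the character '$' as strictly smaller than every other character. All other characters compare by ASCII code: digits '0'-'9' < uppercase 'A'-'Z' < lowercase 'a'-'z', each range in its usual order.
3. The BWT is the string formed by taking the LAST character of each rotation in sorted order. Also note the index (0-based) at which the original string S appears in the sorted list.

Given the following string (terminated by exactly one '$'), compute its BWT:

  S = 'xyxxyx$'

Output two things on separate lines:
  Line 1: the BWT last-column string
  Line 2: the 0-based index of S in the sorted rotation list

All 7 rotations (rotation i = S[i:]+S[:i]):
  rot[0] = xyxxyx$
  rot[1] = yxxyx$x
  rot[2] = xxyx$xy
  rot[3] = xyx$xyx
  rot[4] = yx$xyxx
  rot[5] = x$xyxxy
  rot[6] = $xyxxyx
Sorted (with $ < everything):
  sorted[0] = $xyxxyx  (last char: 'x')
  sorted[1] = x$xyxxy  (last char: 'y')
  sorted[2] = xxyx$xy  (last char: 'y')
  sorted[3] = xyx$xyx  (last char: 'x')
  sorted[4] = xyxxyx$  (last char: '$')
  sorted[5] = yx$xyxx  (last char: 'x')
  sorted[6] = yxxyx$x  (last char: 'x')
Last column: xyyx$xx
Original string S is at sorted index 4

Answer: xyyx$xx
4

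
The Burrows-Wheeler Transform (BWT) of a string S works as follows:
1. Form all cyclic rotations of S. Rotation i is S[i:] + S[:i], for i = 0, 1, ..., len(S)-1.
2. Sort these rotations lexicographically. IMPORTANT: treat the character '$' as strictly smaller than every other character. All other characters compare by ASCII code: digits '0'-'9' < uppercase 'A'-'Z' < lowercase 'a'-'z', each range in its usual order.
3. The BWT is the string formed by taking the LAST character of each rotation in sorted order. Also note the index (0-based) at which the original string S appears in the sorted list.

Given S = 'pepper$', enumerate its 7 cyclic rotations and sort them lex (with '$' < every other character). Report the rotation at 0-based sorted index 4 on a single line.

Answer: per$pep

Derivation:
All 7 rotations (rotation i = S[i:]+S[:i]):
  rot[0] = pepper$
  rot[1] = epper$p
  rot[2] = pper$pe
  rot[3] = per$pep
  rot[4] = er$pepp
  rot[5] = r$peppe
  rot[6] = $pepper
Sorted (with $ < everything):
  sorted[0] = $pepper
  sorted[1] = epper$p
  sorted[2] = er$pepp
  sorted[3] = pepper$
  sorted[4] = per$pep
  sorted[5] = pper$pe
  sorted[6] = r$peppe
sorted[4] = per$pep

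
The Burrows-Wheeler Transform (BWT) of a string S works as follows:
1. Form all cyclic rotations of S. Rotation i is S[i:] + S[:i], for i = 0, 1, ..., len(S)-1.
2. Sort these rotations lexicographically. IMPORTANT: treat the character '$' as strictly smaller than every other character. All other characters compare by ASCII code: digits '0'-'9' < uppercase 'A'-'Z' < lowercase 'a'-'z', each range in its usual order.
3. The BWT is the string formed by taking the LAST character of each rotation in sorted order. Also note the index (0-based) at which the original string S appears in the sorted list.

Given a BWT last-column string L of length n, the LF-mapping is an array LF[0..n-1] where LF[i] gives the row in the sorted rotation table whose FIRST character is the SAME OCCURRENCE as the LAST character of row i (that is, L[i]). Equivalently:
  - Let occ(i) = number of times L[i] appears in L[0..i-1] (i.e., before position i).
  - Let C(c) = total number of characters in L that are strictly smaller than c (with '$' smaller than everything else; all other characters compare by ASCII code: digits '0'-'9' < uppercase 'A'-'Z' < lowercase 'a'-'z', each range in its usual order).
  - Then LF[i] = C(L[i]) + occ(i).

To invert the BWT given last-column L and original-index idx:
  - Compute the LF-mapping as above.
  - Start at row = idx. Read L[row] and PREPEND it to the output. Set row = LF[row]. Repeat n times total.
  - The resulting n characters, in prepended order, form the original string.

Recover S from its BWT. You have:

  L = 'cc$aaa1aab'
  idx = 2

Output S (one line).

Answer: aaaabc1ac$

Derivation:
LF mapping: 8 9 0 2 3 4 1 5 6 7
Walk LF starting at row 2, prepending L[row]:
  step 1: row=2, L[2]='$', prepend. Next row=LF[2]=0
  step 2: row=0, L[0]='c', prepend. Next row=LF[0]=8
  step 3: row=8, L[8]='a', prepend. Next row=LF[8]=6
  step 4: row=6, L[6]='1', prepend. Next row=LF[6]=1
  step 5: row=1, L[1]='c', prepend. Next row=LF[1]=9
  step 6: row=9, L[9]='b', prepend. Next row=LF[9]=7
  step 7: row=7, L[7]='a', prepend. Next row=LF[7]=5
  step 8: row=5, L[5]='a', prepend. Next row=LF[5]=4
  step 9: row=4, L[4]='a', prepend. Next row=LF[4]=3
  step 10: row=3, L[3]='a', prepend. Next row=LF[3]=2
Reversed output: aaaabc1ac$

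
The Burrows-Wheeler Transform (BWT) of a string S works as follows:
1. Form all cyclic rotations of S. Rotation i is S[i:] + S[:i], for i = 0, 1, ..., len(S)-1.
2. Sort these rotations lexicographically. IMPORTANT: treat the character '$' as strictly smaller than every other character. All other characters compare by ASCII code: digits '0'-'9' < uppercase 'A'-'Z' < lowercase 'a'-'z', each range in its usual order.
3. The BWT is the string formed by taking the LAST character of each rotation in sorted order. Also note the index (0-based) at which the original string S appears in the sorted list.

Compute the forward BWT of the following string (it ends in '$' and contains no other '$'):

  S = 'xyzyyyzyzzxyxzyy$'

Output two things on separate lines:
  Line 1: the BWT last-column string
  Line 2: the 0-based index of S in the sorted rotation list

Answer: yz$yyxzzyxyzzxyyy
2

Derivation:
All 17 rotations (rotation i = S[i:]+S[:i]):
  rot[0] = xyzyyyzyzzxyxzyy$
  rot[1] = yzyyyzyzzxyxzyy$x
  rot[2] = zyyyzyzzxyxzyy$xy
  rot[3] = yyyzyzzxyxzyy$xyz
  rot[4] = yyzyzzxyxzyy$xyzy
  rot[5] = yzyzzxyxzyy$xyzyy
  rot[6] = zyzzxyxzyy$xyzyyy
  rot[7] = yzzxyxzyy$xyzyyyz
  rot[8] = zzxyxzyy$xyzyyyzy
  rot[9] = zxyxzyy$xyzyyyzyz
  rot[10] = xyxzyy$xyzyyyzyzz
  rot[11] = yxzyy$xyzyyyzyzzx
  rot[12] = xzyy$xyzyyyzyzzxy
  rot[13] = zyy$xyzyyyzyzzxyx
  rot[14] = yy$xyzyyyzyzzxyxz
  rot[15] = y$xyzyyyzyzzxyxzy
  rot[16] = $xyzyyyzyzzxyxzyy
Sorted (with $ < everything):
  sorted[0] = $xyzyyyzyzzxyxzyy  (last char: 'y')
  sorted[1] = xyxzyy$xyzyyyzyzz  (last char: 'z')
  sorted[2] = xyzyyyzyzzxyxzyy$  (last char: '$')
  sorted[3] = xzyy$xyzyyyzyzzxy  (last char: 'y')
  sorted[4] = y$xyzyyyzyzzxyxzy  (last char: 'y')
  sorted[5] = yxzyy$xyzyyyzyzzx  (last char: 'x')
  sorted[6] = yy$xyzyyyzyzzxyxz  (last char: 'z')
  sorted[7] = yyyzyzzxyxzyy$xyz  (last char: 'z')
  sorted[8] = yyzyzzxyxzyy$xyzy  (last char: 'y')
  sorted[9] = yzyyyzyzzxyxzyy$x  (last char: 'x')
  sorted[10] = yzyzzxyxzyy$xyzyy  (last char: 'y')
  sorted[11] = yzzxyxzyy$xyzyyyz  (last char: 'z')
  sorted[12] = zxyxzyy$xyzyyyzyz  (last char: 'z')
  sorted[13] = zyy$xyzyyyzyzzxyx  (last char: 'x')
  sorted[14] = zyyyzyzzxyxzyy$xy  (last char: 'y')
  sorted[15] = zyzzxyxzyy$xyzyyy  (last char: 'y')
  sorted[16] = zzxyxzyy$xyzyyyzy  (last char: 'y')
Last column: yz$yyxzzyxyzzxyyy
Original string S is at sorted index 2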